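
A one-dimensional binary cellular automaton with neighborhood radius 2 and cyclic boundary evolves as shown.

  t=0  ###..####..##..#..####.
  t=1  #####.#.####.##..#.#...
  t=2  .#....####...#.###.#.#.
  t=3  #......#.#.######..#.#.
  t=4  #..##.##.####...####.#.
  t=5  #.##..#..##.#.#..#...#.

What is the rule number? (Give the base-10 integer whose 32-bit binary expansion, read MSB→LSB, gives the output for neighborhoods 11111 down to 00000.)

318687333

  ##### -> .   bit 31 = 0  t=1,i=2
  ####. -> .   bit 30 = 0  t=0,i=7
  ###.# -> .   bit 29 = 0  t=0,i=21
  ###.. -> #   bit 28 = 1  t=0,i=2
  ##.## -> .   bit 27 = 0  t=0,i=22
  ##.#. -> .   bit 26 = 0  t=1,i=5
  ##..# -> #   bit 25 = 1  t=0,i=3
  ##... -> .   bit 24 = 0  t=2,i=10
  #.### -> #   bit 23 = 1  t=0,i=0
  #.##. -> #   bit 22 = 1  t=1,i=13
  #.#.# -> #   bit 21 = 1  t=1,i=6
  #.#.. -> #   bit 20 = 1  t=1,i=19
  #..## -> #   bit 19 = 1  t=0,i=4
  #..#. -> #   bit 18 = 1  t=0,i=14
  #...# -> #   bit 17 = 1  t=1,i=21
  #.... -> .   bit 16 = 0  t=2,i=3
  .#### -> #   bit 15 = 1  t=0,i=6
  .###. -> #   bit 14 = 1  t=0,i=1
  .##.# -> .   bit 13 = 0  t=4,i=4
  .##.. -> .   bit 12 = 0  t=0,i=12
  .#.## -> #   bit 11 = 1  t=1,i=7
  .#.#. -> .   bit 10 = 0  t=1,i=18
  .#..# -> .   bit 9 = 0  t=0,i=16
  .#... -> .   bit 8 = 0  t=1,i=20
  ..### -> .   bit 7 = 0  t=0,i=5
  ..##. -> #   bit 6 = 1  t=0,i=11
  ..#.# -> #   bit 5 = 1  t=1,i=17
  ..#.. -> .   bit 4 = 0  t=0,i=15
  ...## -> .   bit 3 = 0  t=1,i=22
  ...#. -> #   bit 2 = 1  t=2,i=12
  ....# -> .   bit 1 = 0  t=2,i=4
  ..... -> #   bit 0 = 1  t=3,i=3
  bits 00010010111111101100100001100101 = 318687333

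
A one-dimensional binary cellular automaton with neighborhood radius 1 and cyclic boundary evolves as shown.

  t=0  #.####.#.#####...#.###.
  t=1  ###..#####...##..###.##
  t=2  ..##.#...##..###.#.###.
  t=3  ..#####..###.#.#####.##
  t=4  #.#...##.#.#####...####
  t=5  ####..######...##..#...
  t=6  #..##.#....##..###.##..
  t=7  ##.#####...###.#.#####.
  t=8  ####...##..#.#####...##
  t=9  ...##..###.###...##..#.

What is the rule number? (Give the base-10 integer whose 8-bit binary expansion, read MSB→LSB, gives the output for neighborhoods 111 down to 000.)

  [7] ### => .  t=0,i=3
  [6] ##. => #  t=0,i=5
  [5] #.# => #  t=0,i=1
  [4] #.. => #  t=0,i=14
  [3] .## => #  t=0,i=2
  [2] .#. => #  t=0,i=0
  [1] ..# => .  t=0,i=16
  [0] ... => .  t=0,i=15
  bits 01111100 = 124

124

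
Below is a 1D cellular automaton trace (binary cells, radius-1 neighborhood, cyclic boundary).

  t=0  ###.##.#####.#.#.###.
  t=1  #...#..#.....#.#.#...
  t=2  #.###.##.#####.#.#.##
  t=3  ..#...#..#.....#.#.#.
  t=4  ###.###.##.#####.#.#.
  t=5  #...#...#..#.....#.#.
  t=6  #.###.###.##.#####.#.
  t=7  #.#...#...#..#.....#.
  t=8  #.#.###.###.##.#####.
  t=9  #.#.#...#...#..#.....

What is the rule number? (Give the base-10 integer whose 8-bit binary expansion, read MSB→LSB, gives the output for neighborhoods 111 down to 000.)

15

  [7] ### => .  t=0,i=1
  [6] ##. => .  t=0,i=2
  [5] #.# => .  t=0,i=3
  [4] #.. => .  t=1,i=1
  [3] .## => #  t=0,i=0
  [2] .#. => #  t=0,i=13
  [1] ..# => #  t=1,i=3
  [0] ... => #  t=1,i=2
  bits 00001111 = 15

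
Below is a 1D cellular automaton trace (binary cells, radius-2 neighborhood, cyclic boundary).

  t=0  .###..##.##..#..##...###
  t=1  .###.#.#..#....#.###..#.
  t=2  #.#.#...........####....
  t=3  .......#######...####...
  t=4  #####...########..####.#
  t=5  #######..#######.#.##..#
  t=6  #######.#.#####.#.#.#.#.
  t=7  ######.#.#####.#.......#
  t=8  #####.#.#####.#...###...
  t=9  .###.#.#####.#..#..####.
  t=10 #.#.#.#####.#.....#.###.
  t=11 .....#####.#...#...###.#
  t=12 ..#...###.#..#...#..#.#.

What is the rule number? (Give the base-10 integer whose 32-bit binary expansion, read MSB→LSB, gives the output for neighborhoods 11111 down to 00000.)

3582654465

  [31] ##### => #  t=3,i=9
  [30] ####. => #  t=2,i=18
  [29] ###.# => .  t=0,i=23
  [28] ###.. => #  t=0,i=3
  [27] ##.## => .  t=0,i=0
  [26] ##.#. => #  t=1,i=4
  [25] ##..# => .  t=0,i=4
  [24] ##... => #  t=0,i=18
  [23] #.### => #  t=0,i=1
  [22] #.##. => .  t=0,i=9
  [21] #.#.# => .  t=1,i=5
  [20] #.#.. => .  t=1,i=7
  [19] #..## => #  t=0,i=5
  [18] #..#. => .  t=0,i=12
  [17] #...# => #  t=0,i=19
  [16] #.... => .  t=1,i=12
  [15] .#### => #  t=2,i=17
  [14] .###. => #  t=0,i=2
  [13] .##.# => #  t=0,i=7
  [12] .##.. => #  t=0,i=10
  [11] .#.## => #  t=1,i=16
  [10] .#.#. => .  t=1,i=6
  [9] .#..# => .  t=0,i=14
  [8] .#... => .  t=1,i=11
  [7] ..### => .  t=0,i=21
  [6] ..##. => .  t=0,i=6
  [5] ..#.# => .  t=1,i=15
  [4] ..#.. => .  t=0,i=13
  [3] ...## => .  t=0,i=20
  [2] ...#. => .  t=1,i=14
  [1] ....# => .  t=1,i=13
  [0] ..... => #  t=2,i=7
  bits 11010101100010101111100000000001 = 3582654465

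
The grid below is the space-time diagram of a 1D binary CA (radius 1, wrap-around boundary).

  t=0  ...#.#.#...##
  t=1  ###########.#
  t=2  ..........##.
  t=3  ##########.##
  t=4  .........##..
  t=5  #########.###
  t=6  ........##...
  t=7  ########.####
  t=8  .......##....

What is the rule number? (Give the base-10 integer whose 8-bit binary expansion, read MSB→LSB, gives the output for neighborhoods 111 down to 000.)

119

  ### -> .   bit 7 = 0  t=1,i=0
  ##. -> #   bit 6 = 1  t=0,i=12
  #.# -> #   bit 5 = 1  t=0,i=4
  #.. -> #   bit 4 = 1  t=0,i=0
  .## -> .   bit 3 = 0  t=0,i=11
  .#. -> #   bit 2 = 1  t=0,i=3
  ..# -> #   bit 1 = 1  t=0,i=2
  ... -> #   bit 0 = 1  t=0,i=1
  bits 01110111 = 119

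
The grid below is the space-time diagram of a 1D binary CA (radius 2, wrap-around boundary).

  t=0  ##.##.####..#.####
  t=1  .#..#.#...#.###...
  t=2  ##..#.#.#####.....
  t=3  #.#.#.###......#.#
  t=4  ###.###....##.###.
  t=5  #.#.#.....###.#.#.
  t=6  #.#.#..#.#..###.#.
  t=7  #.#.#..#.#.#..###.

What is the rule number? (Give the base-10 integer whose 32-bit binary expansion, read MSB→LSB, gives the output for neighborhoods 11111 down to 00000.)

649734269

  ##### -> .   bit 31 = 0  t=0,i=16
  ####. -> .   bit 30 = 0  t=0,i=0
  ###.# -> #   bit 29 = 1  t=0,i=1
  ###.. -> .   bit 28 = 0  t=0,i=9
  ##.## -> .   bit 27 = 0  t=0,i=2
  ##.#. -> #   bit 26 = 1  t=3,i=1
  ##..# -> #   bit 25 = 1  t=0,i=10
  ##... -> .   bit 24 = 0  t=1,i=15
  #.### -> #   bit 23 = 1  t=0,i=6
  #.##. -> .   bit 22 = 0  t=0,i=3
  #.#.# -> #   bit 21 = 1  t=2,i=6
  #.#.. -> #   bit 20 = 1  t=1,i=6
  #..## -> #   bit 19 = 1  t=6,i=11
  #..#. -> .   bit 18 = 0  t=0,i=11
  #...# -> #   bit 17 = 1  t=1,i=8
  #.... -> .   bit 16 = 0  t=1,i=16
  .#### -> .   bit 15 = 0  t=0,i=7
  .###. -> .   bit 14 = 0  t=1,i=13
  .##.# -> #   bit 13 = 1  t=0,i=4
  .##.. -> .   bit 12 = 0  t=2,i=1
  .#.## -> #   bit 11 = 1  t=0,i=13
  .#.#. -> .   bit 10 = 0  t=1,i=5
  .#..# -> .   bit 9 = 0  t=1,i=2
  .#... -> .   bit 8 = 0  t=1,i=7
  ..### -> .   bit 7 = 0  t=5,i=10
  ..##. -> #   bit 6 = 1  t=2,i=0
  ..#.# -> #   bit 5 = 1  t=0,i=12
  ..#.. -> #   bit 4 = 1  t=1,i=1
  ...## -> #   bit 3 = 1  t=2,i=17
  ...#. -> #   bit 2 = 1  t=1,i=0
  ....# -> .   bit 1 = 0  t=1,i=17
  ..... -> #   bit 0 = 1  t=2,i=15
  bits 00100110101110100010100001111101 = 649734269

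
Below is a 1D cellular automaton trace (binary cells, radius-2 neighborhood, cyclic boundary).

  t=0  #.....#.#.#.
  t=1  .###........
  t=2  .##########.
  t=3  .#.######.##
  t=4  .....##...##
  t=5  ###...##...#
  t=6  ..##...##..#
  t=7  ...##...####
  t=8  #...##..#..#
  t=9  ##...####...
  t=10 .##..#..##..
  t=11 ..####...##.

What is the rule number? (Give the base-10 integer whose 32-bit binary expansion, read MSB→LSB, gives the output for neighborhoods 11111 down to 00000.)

2470801809

  [31] ##### => #  t=2,i=3
  [30] ####. => .  t=2,i=9
  [29] ###.# => .  t=3,i=8
  [28] ###.. => #  t=1,i=3
  [27] ##.## => .  t=3,i=9
  [26] ##.#. => .  t=3,i=0
  [25] ##..# => #  t=2,i=11
  [24] ##... => #  t=1,i=4
  [23] #.### => .  t=3,i=3
  [22] #.##. => #  t=3,i=10
  [21] #.#.# => .  t=0,i=8
  [20] #.#.. => .  t=0,i=0
  [19] #..## => .  t=2,i=0
  [18] #..#. => #  t=6,i=10
  [17] #...# => .  t=4,i=8
  [16] #.... => #  t=0,i=2
  [15] .#### => .  t=2,i=2
  [14] .###. => #  t=1,i=2
  [13] .##.# => #  t=3,i=11
  [12] .##.. => #  t=4,i=6
  [11] .#.## => .  t=3,i=2
  [10] .#.#. => .  t=0,i=7
  [9] .#..# => .  t=6,i=0
  [8] .#... => #  t=0,i=1
  [7] ..### => #  t=1,i=1
  [6] ..##. => .  t=4,i=5
  [5] ..#.# => .  t=0,i=6
  [4] ..#.. => #  t=6,i=11
  [3] ...## => .  t=1,i=0
  [2] ...#. => .  t=0,i=5
  [1] ....# => .  t=0,i=4
  [0] ..... => #  t=0,i=3
  bits 10010011010001010111000110010001 = 2470801809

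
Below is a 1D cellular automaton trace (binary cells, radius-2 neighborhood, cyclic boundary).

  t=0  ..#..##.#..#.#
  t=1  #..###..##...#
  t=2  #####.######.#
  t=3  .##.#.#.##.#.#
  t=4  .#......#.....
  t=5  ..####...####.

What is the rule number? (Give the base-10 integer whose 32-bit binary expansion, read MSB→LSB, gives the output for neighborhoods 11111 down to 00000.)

2749060033

  ##### -> #   bit 31 = 1  t=2,i=1
  ####. -> .   bit 30 = 0  t=2,i=3
  ###.# -> #   bit 29 = 1  t=2,i=4
  ###.. -> .   bit 28 = 0  t=1,i=5
  ##.## -> .   bit 27 = 0  t=2,i=5
  ##.#. -> .   bit 26 = 0  t=0,i=7
  ##..# -> #   bit 25 = 1  t=1,i=1
  ##... -> #   bit 24 = 1  t=1,i=10
  #.### -> #   bit 23 = 1  t=2,i=6
  #.##. -> #   bit 22 = 1  t=3,i=1
  #.#.# -> .   bit 21 = 0  t=3,i=4
  #.#.. -> #   bit 20 = 1  t=0,i=8
  #..## -> #   bit 19 = 1  t=0,i=4
  #..#. -> .   bit 18 = 0  t=0,i=1
  #...# -> #   bit 17 = 1  t=1,i=11
  #.... -> #   bit 16 = 1  t=4,i=3
  .#### -> .   bit 15 = 0  t=2,i=0
  .###. -> #   bit 14 = 1  t=1,i=4
  .##.# -> .   bit 13 = 0  t=0,i=6
  .##.. -> #   bit 12 = 1  t=1,i=0
  .#.## -> .   bit 11 = 0  t=3,i=0
  .#.#. -> .   bit 10 = 0  t=0,i=12
  .#..# -> #   bit 9 = 1  t=0,i=0
  .#... -> #   bit 8 = 1  t=4,i=2
  ..### -> #   bit 7 = 1  t=1,i=3
  ..##. -> #   bit 6 = 1  t=0,i=5
  ..#.# -> .   bit 5 = 0  t=0,i=11
  ..#.. -> .   bit 4 = 0  t=0,i=2
  ...## -> .   bit 3 = 0  t=1,i=12
  ...#. -> .   bit 2 = 0  t=4,i=0
  ....# -> .   bit 1 = 0  t=4,i=6
  ..... -> #   bit 0 = 1  t=4,i=4
  bits 10100011110110110101001111000001 = 2749060033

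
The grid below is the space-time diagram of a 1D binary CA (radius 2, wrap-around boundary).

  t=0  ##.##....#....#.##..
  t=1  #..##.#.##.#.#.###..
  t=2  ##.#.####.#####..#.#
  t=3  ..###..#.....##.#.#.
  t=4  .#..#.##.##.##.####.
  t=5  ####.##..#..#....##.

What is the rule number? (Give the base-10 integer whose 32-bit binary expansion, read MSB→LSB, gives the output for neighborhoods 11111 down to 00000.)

1416961629

  ##### -> .   bit 31 = 0  t=2,i=12
  ####. -> #   bit 30 = 1  t=2,i=7
  ###.# -> .   bit 29 = 0  t=2,i=1
  ###.. -> #   bit 28 = 1  t=1,i=17
  ##.## -> .   bit 27 = 0  t=0,i=2
  ##.#. -> #   bit 26 = 1  t=1,i=5
  ##..# -> .   bit 25 = 0  t=0,i=18
  ##... -> .   bit 24 = 0  t=0,i=5
  #.### -> .   bit 23 = 0  t=1,i=15
  #.##. -> #   bit 22 = 1  t=0,i=3
  #.#.# -> #   bit 21 = 1  t=1,i=6
  #.#.. -> #   bit 20 = 1  t=3,i=18
  #..## -> .   bit 19 = 0  t=0,i=19
  #..#. -> #   bit 18 = 1  t=1,i=19
  #...# -> .   bit 17 = 0  t=3,i=0
  #.... -> #   bit 16 = 1  t=0,i=6
  .#### -> .   bit 15 = 0  t=2,i=6
  .###. -> .   bit 14 = 0  t=1,i=16
  .##.# -> .   bit 13 = 0  t=0,i=1
  .##.. -> #   bit 12 = 1  t=0,i=4
  .#.## -> #   bit 11 = 1  t=0,i=15
  .#.#. -> #   bit 10 = 1  t=1,i=12
  .#..# -> #   bit 9 = 1  t=1,i=1
  .#... -> .   bit 8 = 0  t=0,i=10
  ..### -> .   bit 7 = 0  t=3,i=2
  ..##. -> #   bit 6 = 1  t=0,i=0
  ..#.# -> .   bit 5 = 0  t=0,i=14
  ..#.. -> #   bit 4 = 1  t=0,i=9
  ...## -> #   bit 3 = 1  t=3,i=1
  ...#. -> #   bit 2 = 1  t=0,i=8
  ....# -> .   bit 1 = 0  t=0,i=7
  ..... -> #   bit 0 = 1  t=3,i=10
  bits 01010100011101010001111001011101 = 1416961629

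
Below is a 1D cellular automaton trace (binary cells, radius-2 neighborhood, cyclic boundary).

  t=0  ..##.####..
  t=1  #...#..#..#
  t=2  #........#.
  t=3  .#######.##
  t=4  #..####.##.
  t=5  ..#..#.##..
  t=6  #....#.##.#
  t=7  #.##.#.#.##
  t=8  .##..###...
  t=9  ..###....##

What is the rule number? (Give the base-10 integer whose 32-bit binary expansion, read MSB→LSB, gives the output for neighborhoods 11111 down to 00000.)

3395884323

  nb #####: next=#  (t=3,i=3, bit31=1)
  nb ####.: next=#  (t=0,i=7, bit30=1)
  nb ###.#: next=.  (t=3,i=7, bit29=0)
  nb ###..: next=.  (t=0,i=8, bit28=0)
  nb ##.##: next=#  (t=0,i=4, bit27=1)
  nb ##.#.: next=.  (t=4,i=10, bit26=0)
  nb ##..#: next=#  (t=8,i=3, bit25=1)
  nb ##...: next=.  (t=0,i=9, bit24=0)
  nb #.###: next=.  (t=0,i=5, bit23=0)
  nb #.##.: next=#  (t=3,i=9, bit22=1)
  nb #.#.#: next=#  (t=7,i=5, bit21=1)
  nb #.#..: next=.  (t=2,i=0, bit20=0)
  nb #..##: next=#  (t=1,i=9, bit19=1)
  nb #..#.: next=.  (t=1,i=6, bit18=0)
  nb #...#: next=.  (t=1,i=2, bit17=0)
  nb #....: next=#  (t=0,i=10, bit16=1)
  nb .####: next=.  (t=0,i=6, bit15=0)
  nb .###.: next=.  (t=7,i=10, bit14=0)
  nb .##.#: next=.  (t=0,i=3, bit13=0)
  nb .##..: next=#  (t=1,i=0, bit12=1)
  nb .#.##: next=.  (t=5,i=6, bit11=0)
  nb .#.#.: next=#  (t=2,i=10, bit10=1)
  nb .#..#: next=.  (t=1,i=5, bit9=0)
  nb .#...: next=#  (t=2,i=1, bit8=1)
  nb ..###: next=.  (t=4,i=3, bit7=0)
  nb ..##.: next=.  (t=0,i=2, bit6=0)
  nb ..#.#: next=#  (t=2,i=9, bit5=1)
  nb ..#..: next=.  (t=1,i=4, bit4=0)
  nb ...##: next=.  (t=0,i=1, bit3=0)
  nb ...#.: next=.  (t=1,i=3, bit2=0)
  nb ....#: next=#  (t=0,i=0, bit1=1)
  nb .....: next=#  (t=2,i=3, bit0=1)
  bits 11001010011010010001010100100011 = 3395884323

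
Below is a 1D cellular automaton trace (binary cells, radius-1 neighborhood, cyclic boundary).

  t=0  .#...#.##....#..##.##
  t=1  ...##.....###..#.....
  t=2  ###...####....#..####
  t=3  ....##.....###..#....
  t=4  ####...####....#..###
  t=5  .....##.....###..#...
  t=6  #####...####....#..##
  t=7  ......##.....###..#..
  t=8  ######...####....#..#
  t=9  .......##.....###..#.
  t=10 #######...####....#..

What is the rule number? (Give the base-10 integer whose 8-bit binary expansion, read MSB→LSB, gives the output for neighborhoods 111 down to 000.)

  [7] ### => .  t=1,i=11
  [6] ##. => .  t=0,i=8
  [5] #.# => .  t=0,i=0
  [4] #.. => .  t=0,i=2
  [3] .## => .  t=0,i=7
  [2] .#. => .  t=0,i=1
  [1] ..# => #  t=0,i=4
  [0] ... => #  t=0,i=3
  bits 00000011 = 3

3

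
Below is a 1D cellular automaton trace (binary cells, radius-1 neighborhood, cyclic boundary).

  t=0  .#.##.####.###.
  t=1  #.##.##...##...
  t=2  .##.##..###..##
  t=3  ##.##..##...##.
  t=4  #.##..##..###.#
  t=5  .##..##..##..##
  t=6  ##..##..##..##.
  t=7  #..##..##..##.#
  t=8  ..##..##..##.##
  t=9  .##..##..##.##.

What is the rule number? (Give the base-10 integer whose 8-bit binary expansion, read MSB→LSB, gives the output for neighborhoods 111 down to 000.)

  nb ###: next=.  (t=0,i=7, bit7=0)
  nb ##.: next=.  (t=0,i=4, bit6=0)
  nb #.#: next=#  (t=0,i=2, bit5=1)
  nb #..: next=.  (t=0,i=14, bit4=0)
  nb .##: next=#  (t=0,i=3, bit3=1)
  nb .#.: next=.  (t=0,i=1, bit2=0)
  nb ..#: next=#  (t=0,i=0, bit1=1)
  nb ...: next=#  (t=1,i=8, bit0=1)
  bits 00101011 = 43

43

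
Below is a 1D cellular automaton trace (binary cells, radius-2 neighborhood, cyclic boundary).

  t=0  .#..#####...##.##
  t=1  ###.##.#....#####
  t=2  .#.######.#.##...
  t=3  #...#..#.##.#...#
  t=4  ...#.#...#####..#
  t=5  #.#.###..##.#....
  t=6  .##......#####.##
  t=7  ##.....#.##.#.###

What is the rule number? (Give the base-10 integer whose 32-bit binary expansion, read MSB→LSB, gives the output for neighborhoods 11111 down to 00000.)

1282451398

  #####|.  b31=0 t=0,i=6
  ####.|#  b30=1 t=0,i=7
  ###.#|.  b29=0 t=1,i=2
  ###..|.  b28=0 t=0,i=8
  ##.##|#  b27=1 t=0,i=14
  ##.#.|#  b26=1 t=0,i=0
  ##..#|.  b25=0 t=4,i=14
  ##...|.  b24=0 t=0,i=9
  #.###|.  b23=0 t=2,i=3
  #.##.|#  b22=1 t=0,i=15
  #.#.#|#  b21=1 t=2,i=10
  #.#..|#  b20=1 t=0,i=1
  #..##|.  b19=0 t=0,i=3
  #..#.|.  b18=0 t=3,i=6
  #...#|.  b17=0 t=0,i=10
  #....|.  b16=0 t=1,i=9
  .####|#  b15=1 t=0,i=5
  .###.|.  b14=0 t=5,i=5
  .##.#|#  b13=1 t=0,i=13
  .##..|.  b12=0 t=2,i=13
  .#.##|.  b11=0 t=2,i=2
  .#.#.|#  b10=1 t=4,i=4
  .#..#|#  b9=1 t=0,i=2
  .#...|#  b8=1 t=1,i=8
  ..###|#  b7=1 t=0,i=4
  ..##.|#  b6=1 t=0,i=12
  ..#.#|.  b5=0 t=2,i=1
  ..#..|.  b4=0 t=3,i=4
  ...##|.  b3=0 t=0,i=11
  ...#.|#  b2=1 t=2,i=0
  ....#|#  b1=1 t=1,i=10
  .....|.  b0=0 t=6,i=5
  bits 01001100011100001010011111000110 = 1282451398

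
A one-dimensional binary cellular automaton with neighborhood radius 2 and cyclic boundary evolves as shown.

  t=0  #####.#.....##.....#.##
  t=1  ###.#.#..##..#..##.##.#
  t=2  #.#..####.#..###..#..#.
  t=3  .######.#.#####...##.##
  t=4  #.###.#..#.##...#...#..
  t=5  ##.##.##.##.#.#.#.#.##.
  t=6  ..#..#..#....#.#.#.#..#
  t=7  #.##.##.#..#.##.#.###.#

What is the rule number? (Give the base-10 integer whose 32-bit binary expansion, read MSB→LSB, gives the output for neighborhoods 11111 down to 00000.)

  #####|#  b31=1 t=0,i=0
  ####.|.  b30=0 t=0,i=3
  ###.#|#  b29=1 t=0,i=4
  ###..|.  b28=0 t=2,i=15
  ##.##|#  b27=1 t=1,i=18
  ##.#.|.  b26=0 t=0,i=5
  ##..#|.  b25=0 t=1,i=11
  ##...|.  b24=0 t=0,i=14
  #.###|.  b23=0 t=0,i=21
  #.##.|.  b22=0 t=1,i=19
  #.#.#|.  b21=0 t=1,i=4
  #.#..|#  b20=1 t=0,i=6
  #..##|#  b19=1 t=1,i=8
  #..#.|.  b18=0 t=1,i=12
  #...#|#  b17=1 t=3,i=16
  #....|.  b16=0 t=0,i=8
  .####|#  b15=1 t=0,i=22
  .###.|#  b14=1 t=2,i=14
  .##.#|.  b13=0 t=1,i=17
  .##..|#  b12=1 t=0,i=13
  .#.##|#  b11=1 t=0,i=20
  .#.#.|#  b10=1 t=1,i=5
  .#..#|#  b9=1 t=1,i=7
  .#...|.  b8=0 t=0,i=7
  ..###|#  b7=1 t=2,i=5
  ..##.|.  b6=0 t=0,i=12
  ..#.#|#  b5=1 t=0,i=19
  ..#..|#  b4=1 t=1,i=13
  ...##|.  b3=0 t=0,i=11
  ...#.|.  b2=0 t=0,i=18
  ....#|#  b1=1 t=0,i=10
  .....|#  b0=1 t=0,i=9
  bits 10101000000110101101111010110011 = 2820333235

2820333235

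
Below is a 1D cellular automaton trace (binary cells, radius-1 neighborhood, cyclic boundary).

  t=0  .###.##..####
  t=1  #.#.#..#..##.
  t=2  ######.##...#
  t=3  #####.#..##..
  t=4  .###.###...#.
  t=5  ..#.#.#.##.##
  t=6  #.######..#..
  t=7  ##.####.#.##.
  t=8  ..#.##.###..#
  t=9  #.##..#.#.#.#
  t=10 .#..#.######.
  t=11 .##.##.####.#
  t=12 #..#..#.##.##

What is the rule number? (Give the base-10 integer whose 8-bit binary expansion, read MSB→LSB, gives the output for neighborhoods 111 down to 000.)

  [7] ### => #  t=0,i=2
  [6] ##. => .  t=0,i=3
  [5] #.# => #  t=0,i=0
  [4] #.. => #  t=0,i=7
  [3] .## => .  t=0,i=1
  [2] .#. => #  t=1,i=0
  [1] ..# => .  t=0,i=8
  [0] ... => #  t=2,i=10
  bits 10110101 = 181

181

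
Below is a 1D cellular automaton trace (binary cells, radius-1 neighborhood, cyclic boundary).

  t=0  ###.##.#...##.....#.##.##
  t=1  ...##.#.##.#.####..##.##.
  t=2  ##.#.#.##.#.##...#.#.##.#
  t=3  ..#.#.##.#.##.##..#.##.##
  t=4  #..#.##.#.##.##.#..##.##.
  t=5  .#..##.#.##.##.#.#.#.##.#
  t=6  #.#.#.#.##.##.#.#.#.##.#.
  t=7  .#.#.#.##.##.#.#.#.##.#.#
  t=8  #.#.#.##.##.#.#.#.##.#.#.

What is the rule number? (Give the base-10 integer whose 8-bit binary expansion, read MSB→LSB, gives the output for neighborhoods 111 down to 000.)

  ###|.  b7=0 t=0,i=0
  ##.|.  b6=0 t=0,i=2
  #.#|#  b5=1 t=0,i=3
  #..|#  b4=1 t=0,i=8
  .##|#  b3=1 t=0,i=4
  .#.|.  b2=0 t=0,i=7
  ..#|.  b1=0 t=0,i=10
  ...|#  b0=1 t=0,i=9
  bits 00111001 = 57

57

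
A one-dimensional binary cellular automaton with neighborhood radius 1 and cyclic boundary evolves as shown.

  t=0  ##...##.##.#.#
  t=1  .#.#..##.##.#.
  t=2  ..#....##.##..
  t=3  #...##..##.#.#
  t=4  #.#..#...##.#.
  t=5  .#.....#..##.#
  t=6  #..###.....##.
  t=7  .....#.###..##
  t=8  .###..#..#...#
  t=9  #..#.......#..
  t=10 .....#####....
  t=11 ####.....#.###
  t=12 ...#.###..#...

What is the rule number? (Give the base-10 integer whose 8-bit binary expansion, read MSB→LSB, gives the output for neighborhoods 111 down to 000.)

  ### -> .   bit 7 = 0  t=0,i=0
  ##. -> #   bit 6 = 1  t=0,i=1
  #.# -> #   bit 5 = 1  t=0,i=7
  #.. -> .   bit 4 = 0  t=0,i=2
  .## -> .   bit 3 = 0  t=0,i=5
  .#. -> .   bit 2 = 0  t=0,i=11
  ..# -> .   bit 1 = 0  t=0,i=4
  ... -> #   bit 0 = 1  t=0,i=3
  bits 01100001 = 97

97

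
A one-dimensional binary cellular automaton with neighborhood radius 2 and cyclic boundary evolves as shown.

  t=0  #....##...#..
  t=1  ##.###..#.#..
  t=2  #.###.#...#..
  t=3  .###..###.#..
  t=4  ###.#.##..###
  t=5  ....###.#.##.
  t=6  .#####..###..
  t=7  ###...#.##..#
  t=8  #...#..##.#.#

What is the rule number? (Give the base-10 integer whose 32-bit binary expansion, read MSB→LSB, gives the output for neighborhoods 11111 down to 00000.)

  [31] ##### => .  t=4,i=0
  [30] ####. => .  t=4,i=1
  [29] ###.# => .  t=2,i=4
  [28] ###.. => .  t=1,i=5
  [27] ##.## => #  t=1,i=2
  [26] ##.#. => .  t=2,i=5
  [25] ##..# => #  t=1,i=6
  [24] ##... => .  t=0,i=7
  [23] #.### => #  t=1,i=3
  [22] #.##. => #  t=4,i=6
  [21] #.#.# => #  t=4,i=4
  [20] #.#.. => #  t=1,i=10
  [19] #..## => .  t=1,i=12
  [18] #..#. => .  t=0,i=12
  [17] #...# => #  t=0,i=8
  [16] #.... => .  t=0,i=2
  [15] .#### => #  t=4,i=11
  [14] .###. => #  t=1,i=4
  [13] .##.# => .  t=1,i=1
  [12] .##.. => .  t=0,i=6
  [11] .#.## => #  t=2,i=1
  [10] .#.#. => .  t=1,i=9
  [9] .#..# => .  t=0,i=11
  [8] .#... => #  t=0,i=1
  [7] ..### => #  t=3,i=1
  [6] ..##. => #  t=0,i=5
  [5] ..#.# => .  t=1,i=8
  [4] ..#.. => #  t=0,i=0
  [3] ...## => #  t=0,i=4
  [2] ...#. => .  t=0,i=9
  [1] ....# => #  t=0,i=3
  [0] ..... => #  t=5,i=1
  bits 00001010111100101100100111011011 = 183683547

183683547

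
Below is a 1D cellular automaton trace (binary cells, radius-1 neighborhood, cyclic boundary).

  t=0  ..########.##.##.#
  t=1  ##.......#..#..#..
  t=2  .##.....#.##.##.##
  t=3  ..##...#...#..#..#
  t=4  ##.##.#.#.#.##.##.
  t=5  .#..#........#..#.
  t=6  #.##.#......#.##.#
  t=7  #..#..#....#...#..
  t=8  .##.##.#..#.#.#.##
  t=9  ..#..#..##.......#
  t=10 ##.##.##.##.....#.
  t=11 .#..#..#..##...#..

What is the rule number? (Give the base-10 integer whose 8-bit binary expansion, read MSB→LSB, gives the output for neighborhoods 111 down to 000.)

82

  ###|.  b7=0 t=0,i=3
  ##.|#  b6=1 t=0,i=9
  #.#|.  b5=0 t=0,i=10
  #..|#  b4=1 t=0,i=0
  .##|.  b3=0 t=0,i=2
  .#.|.  b2=0 t=0,i=17
  ..#|#  b1=1 t=0,i=1
  ...|.  b0=0 t=1,i=3
  bits 01010010 = 82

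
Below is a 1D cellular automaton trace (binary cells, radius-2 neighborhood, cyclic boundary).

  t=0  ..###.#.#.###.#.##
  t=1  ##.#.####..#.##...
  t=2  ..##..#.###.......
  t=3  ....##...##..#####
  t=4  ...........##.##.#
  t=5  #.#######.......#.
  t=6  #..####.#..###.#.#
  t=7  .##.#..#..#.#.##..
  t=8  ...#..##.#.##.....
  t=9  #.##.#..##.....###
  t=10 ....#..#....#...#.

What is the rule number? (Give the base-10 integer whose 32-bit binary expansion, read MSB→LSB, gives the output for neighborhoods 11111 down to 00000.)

  [31] ##### => #  t=3,i=15
  [30] ####. => .  t=1,i=7
  [29] ###.# => .  t=0,i=4
  [28] ###.. => #  t=1,i=8
  [27] ##.## => .  t=4,i=13
  [26] ##.#. => #  t=0,i=5
  [25] ##..# => #  t=0,i=0
  [24] ##... => .  t=1,i=15
  [23] #.### => .  t=0,i=10
  [22] #.##. => .  t=0,i=16
  [21] #.#.# => #  t=0,i=6
  [20] #.#.. => .  t=4,i=17
  [19] #..## => #  t=0,i=1
  [18] #..#. => #  t=1,i=10
  [17] #...# => .  t=1,i=16
  [16] #.... => .  t=2,i=12
  [15] .#### => #  t=1,i=6
  [14] .###. => #  t=0,i=3
  [13] .##.# => .  t=1,i=1
  [12] .##.. => .  t=0,i=17
  [11] .#.## => .  t=0,i=9
  [10] .#.#. => #  t=0,i=7
  [9] .#..# => .  t=6,i=9
  [8] .#... => #  t=4,i=0
  [7] ..### => .  t=0,i=2
  [6] ..##. => .  t=1,i=0
  [5] ..#.# => .  t=1,i=11
  [4] ..#.. => #  t=7,i=7
  [3] ...## => .  t=1,i=17
  [2] ...#. => #  t=5,i=15
  [1] ....# => .  t=2,i=0
  [0] ..... => #  t=2,i=13
  bits 10010110001011001100010100010101 = 2519516437

2519516437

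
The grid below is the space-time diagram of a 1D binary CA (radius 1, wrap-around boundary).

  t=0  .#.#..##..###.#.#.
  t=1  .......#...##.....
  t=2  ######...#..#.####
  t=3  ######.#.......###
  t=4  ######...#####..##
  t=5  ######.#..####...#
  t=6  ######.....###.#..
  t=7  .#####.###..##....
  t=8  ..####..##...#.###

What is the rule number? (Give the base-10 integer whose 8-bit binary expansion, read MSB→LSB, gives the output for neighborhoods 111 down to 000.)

  [7] ### => #  t=0,i=11
  [6] ##. => #  t=0,i=7
  [5] #.# => .  t=0,i=2
  [4] #.. => .  t=0,i=4
  [3] .## => .  t=0,i=6
  [2] .#. => .  t=0,i=1
  [1] ..# => .  t=0,i=0
  [0] ... => #  t=1,i=0
  bits 11000001 = 193

193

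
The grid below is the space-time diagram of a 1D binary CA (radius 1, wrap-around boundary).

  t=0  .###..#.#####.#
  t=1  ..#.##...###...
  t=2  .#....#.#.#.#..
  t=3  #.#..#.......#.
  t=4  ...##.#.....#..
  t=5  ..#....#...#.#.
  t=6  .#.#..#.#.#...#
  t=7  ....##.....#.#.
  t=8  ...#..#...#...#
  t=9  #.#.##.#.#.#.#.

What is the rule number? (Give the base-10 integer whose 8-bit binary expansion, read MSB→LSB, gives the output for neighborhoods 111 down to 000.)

  [7] ### => #  t=0,i=2
  [6] ##. => .  t=0,i=3
  [5] #.# => .  t=0,i=0
  [4] #.. => #  t=0,i=4
  [3] .## => .  t=0,i=1
  [2] .#. => .  t=0,i=6
  [1] ..# => #  t=0,i=5
  [0] ... => .  t=1,i=0
  bits 10010010 = 146

146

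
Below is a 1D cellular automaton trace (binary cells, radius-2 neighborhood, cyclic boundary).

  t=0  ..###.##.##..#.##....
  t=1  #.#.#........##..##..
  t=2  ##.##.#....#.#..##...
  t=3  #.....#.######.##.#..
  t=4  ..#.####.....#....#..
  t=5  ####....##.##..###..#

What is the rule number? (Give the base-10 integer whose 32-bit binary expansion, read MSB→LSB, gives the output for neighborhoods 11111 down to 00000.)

  #####|.  b31=0 t=3,i=10
  ####.|.  b30=0 t=3,i=12
  ###.#|#  b29=1 t=0,i=4
  ###..|.  b28=0 t=4,i=7
  ##.##|.  b27=0 t=0,i=5
  ##.#.|.  b26=0 t=2,i=5
  ##..#|.  b25=0 t=0,i=11
  ##...|#  b24=1 t=0,i=17
  #.###|.  b23=0 t=3,i=8
  #.##.|.  b22=0 t=0,i=6
  #.#.#|.  b21=0 t=1,i=2
  #.#..|#  b20=1 t=1,i=4
  #..##|#  b19=1 t=1,i=16
  #..#.|.  b18=0 t=0,i=12
  #...#|.  b17=0 t=2,i=19
  #....|#  b16=1 t=0,i=18
  .####|.  b15=0 t=3,i=9
  .###.|.  b14=0 t=0,i=3
  .##.#|.  b13=0 t=0,i=7
  .##..|.  b12=0 t=0,i=10
  .#.##|#  b11=1 t=0,i=14
  .#.#.|#  b10=1 t=1,i=1
  .#..#|.  b9=0 t=2,i=14
  .#...|.  b8=0 t=1,i=5
  ..###|#  b7=1 t=0,i=2
  ..##.|#  b6=1 t=1,i=13
  ..#.#|#  b5=1 t=0,i=13
  ..#..|.  b4=0 t=3,i=0
  ...##|.  b3=0 t=0,i=1
  ...#.|#  b2=1 t=2,i=10
  ....#|#  b1=1 t=0,i=0
  .....|.  b0=0 t=0,i=19
  bits 00100001000110010000110011100110 = 555289830

555289830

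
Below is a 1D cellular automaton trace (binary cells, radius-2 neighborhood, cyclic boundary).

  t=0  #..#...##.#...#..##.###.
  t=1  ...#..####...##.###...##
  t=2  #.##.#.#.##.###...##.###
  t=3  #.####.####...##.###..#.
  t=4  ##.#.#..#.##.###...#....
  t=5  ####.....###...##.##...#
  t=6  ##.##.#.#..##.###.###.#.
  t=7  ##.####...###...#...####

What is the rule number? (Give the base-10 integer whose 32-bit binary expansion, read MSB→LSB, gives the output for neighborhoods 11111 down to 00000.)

  nb #####: next=#  (t=5,i=1, bit31=1)
  nb ####.: next=.  (t=1,i=8, bit30=0)
  nb ###.#: next=#  (t=0,i=22, bit29=1)
  nb ###..: next=#  (t=1,i=9, bit28=1)
  nb ##.##: next=.  (t=0,i=19, bit27=0)
  nb ##.#.: next=#  (t=0,i=9, bit26=1)
  nb ##..#: next=.  (t=3,i=20, bit25=0)
  nb ##...: next=#  (t=1,i=0, bit24=1)
  nb #.###: next=.  (t=0,i=20, bit23=0)
  nb #.##.: next=#  (t=2,i=2, bit22=1)
  nb #.#.#: next=#  (t=2,i=5, bit21=1)
  nb #.#..: next=.  (t=0,i=0, bit20=0)
  nb #..##: next=#  (t=0,i=16, bit19=1)
  nb #..#.: next=.  (t=0,i=2, bit18=0)
  nb #...#: next=.  (t=0,i=5, bit17=0)
  nb #....: next=.  (t=4,i=21, bit16=0)
  nb .####: next=#  (t=1,i=7, bit15=1)
  nb .###.: next=.  (t=0,i=21, bit14=0)
  nb .##.#: next=#  (t=0,i=8, bit13=1)
  nb .##..: next=#  (t=1,i=23, bit12=1)
  nb .#.##: next=#  (t=2,i=8, bit11=1)
  nb .#.#.: next=.  (t=2,i=6, bit10=0)
  nb .#..#: next=.  (t=0,i=1, bit9=0)
  nb .#...: next=.  (t=0,i=4, bit8=0)
  nb ..###: next=.  (t=1,i=6, bit7=0)
  nb ..##.: next=#  (t=0,i=7, bit6=1)
  nb ..#.#: next=.  (t=3,i=22, bit5=0)
  nb ..#..: next=#  (t=0,i=3, bit4=1)
  nb ...##: next=#  (t=0,i=6, bit3=1)
  nb ...#.: next=#  (t=0,i=13, bit2=1)
  nb ....#: next=.  (t=4,i=22, bit1=0)
  nb .....: next=#  (t=5,i=6, bit0=1)
  bits 10110101011010001011100001011101 = 3043539037

3043539037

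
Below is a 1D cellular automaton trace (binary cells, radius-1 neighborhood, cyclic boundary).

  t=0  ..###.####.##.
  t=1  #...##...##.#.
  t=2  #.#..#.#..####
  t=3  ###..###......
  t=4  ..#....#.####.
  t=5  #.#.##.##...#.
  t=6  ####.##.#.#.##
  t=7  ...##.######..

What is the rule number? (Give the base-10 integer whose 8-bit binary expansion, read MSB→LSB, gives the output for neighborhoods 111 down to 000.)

101

  ###|.  b7=0 t=0,i=3
  ##.|#  b6=1 t=0,i=4
  #.#|#  b5=1 t=0,i=5
  #..|.  b4=0 t=0,i=13
  .##|.  b3=0 t=0,i=2
  .#.|#  b2=1 t=1,i=0
  ..#|.  b1=0 t=0,i=1
  ...|#  b0=1 t=0,i=0
  bits 01100101 = 101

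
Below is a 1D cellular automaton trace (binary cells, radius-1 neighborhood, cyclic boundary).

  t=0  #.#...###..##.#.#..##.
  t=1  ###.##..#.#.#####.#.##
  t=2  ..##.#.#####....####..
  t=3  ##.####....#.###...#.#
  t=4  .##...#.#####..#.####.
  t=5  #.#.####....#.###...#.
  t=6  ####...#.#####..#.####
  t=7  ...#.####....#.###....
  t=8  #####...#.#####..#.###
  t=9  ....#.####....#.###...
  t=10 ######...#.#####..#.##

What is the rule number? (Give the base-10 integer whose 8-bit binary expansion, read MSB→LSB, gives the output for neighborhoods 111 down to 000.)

103

  nb ###: next=.  (t=0,i=7, bit7=0)
  nb ##.: next=#  (t=0,i=8, bit6=1)
  nb #.#: next=#  (t=0,i=1, bit5=1)
  nb #..: next=.  (t=0,i=3, bit4=0)
  nb .##: next=.  (t=0,i=6, bit3=0)
  nb .#.: next=#  (t=0,i=0, bit2=1)
  nb ..#: next=#  (t=0,i=5, bit1=1)
  nb ...: next=#  (t=0,i=4, bit0=1)
  bits 01100111 = 103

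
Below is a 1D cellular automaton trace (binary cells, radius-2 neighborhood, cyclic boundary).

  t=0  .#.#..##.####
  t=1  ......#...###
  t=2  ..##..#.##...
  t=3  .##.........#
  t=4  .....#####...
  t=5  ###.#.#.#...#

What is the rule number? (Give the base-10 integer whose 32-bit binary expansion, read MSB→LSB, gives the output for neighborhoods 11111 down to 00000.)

1610776665

  #####|.  b31=0 t=4,i=7
  ####.|#  b30=1 t=0,i=11
  ###.#|#  b29=1 t=0,i=12
  ###..|.  b28=0 t=1,i=12
  ##.##|.  b27=0 t=0,i=8
  ##.#.|.  b26=0 t=0,i=0
  ##..#|.  b25=0 t=2,i=4
  ##...|.  b24=0 t=1,i=0
  #.###|.  b23=0 t=0,i=9
  #.##.|.  b22=0 t=2,i=8
  #.#.#|.  b21=0 t=0,i=1
  #.#..|.  b20=0 t=0,i=3
  #..##|.  b19=0 t=0,i=5
  #..#.|.  b18=0 t=2,i=5
  #...#|#  b17=1 t=1,i=8
  #....|.  b16=0 t=1,i=1
  .####|#  b15=1 t=0,i=10
  .###.|.  b14=0 t=1,i=11
  .##.#|.  b13=0 t=0,i=7
  .##..|.  b12=0 t=2,i=3
  .#.##|.  b11=0 t=2,i=7
  .#.#.|.  b10=0 t=0,i=2
  .#..#|.  b9=0 t=0,i=4
  .#...|.  b8=0 t=1,i=7
  ..###|.  b7=0 t=1,i=10
  ..##.|#  b6=1 t=0,i=6
  ..#.#|.  b5=0 t=2,i=6
  ..#..|#  b4=1 t=1,i=6
  ...##|#  b3=1 t=1,i=9
  ...#.|.  b2=0 t=1,i=5
  ....#|.  b1=0 t=1,i=4
  .....|#  b0=1 t=1,i=2
  bits 01100000000000101000000001011001 = 1610776665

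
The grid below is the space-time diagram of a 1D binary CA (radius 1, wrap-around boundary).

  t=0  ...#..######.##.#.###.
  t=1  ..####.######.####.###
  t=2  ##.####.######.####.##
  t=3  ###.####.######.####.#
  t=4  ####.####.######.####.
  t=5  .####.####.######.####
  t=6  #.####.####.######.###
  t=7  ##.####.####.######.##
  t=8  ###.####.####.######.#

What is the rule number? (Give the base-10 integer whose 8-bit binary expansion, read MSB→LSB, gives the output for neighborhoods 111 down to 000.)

  [7] ### => #  t=0,i=7
  [6] ##. => #  t=0,i=11
  [5] #.# => #  t=0,i=12
  [4] #.. => #  t=0,i=4
  [3] .## => .  t=0,i=6
  [2] .#. => #  t=0,i=3
  [1] ..# => #  t=0,i=2
  [0] ... => .  t=0,i=0
  bits 11110110 = 246

246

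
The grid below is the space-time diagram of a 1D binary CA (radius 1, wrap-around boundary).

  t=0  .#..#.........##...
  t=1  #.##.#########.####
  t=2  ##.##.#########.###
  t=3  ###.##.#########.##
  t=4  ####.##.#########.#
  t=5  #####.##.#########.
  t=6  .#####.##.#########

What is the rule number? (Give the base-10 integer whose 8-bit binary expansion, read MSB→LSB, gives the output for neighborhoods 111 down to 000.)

  nb ###: next=#  (t=1,i=6, bit7=1)
  nb ##.: next=#  (t=0,i=15, bit6=1)
  nb #.#: next=#  (t=1,i=1, bit5=1)
  nb #..: next=#  (t=0,i=2, bit4=1)
  nb .##: next=.  (t=0,i=14, bit3=0)
  nb .#.: next=.  (t=0,i=1, bit2=0)
  nb ..#: next=#  (t=0,i=0, bit1=1)
  nb ...: next=#  (t=0,i=6, bit0=1)
  bits 11110011 = 243

243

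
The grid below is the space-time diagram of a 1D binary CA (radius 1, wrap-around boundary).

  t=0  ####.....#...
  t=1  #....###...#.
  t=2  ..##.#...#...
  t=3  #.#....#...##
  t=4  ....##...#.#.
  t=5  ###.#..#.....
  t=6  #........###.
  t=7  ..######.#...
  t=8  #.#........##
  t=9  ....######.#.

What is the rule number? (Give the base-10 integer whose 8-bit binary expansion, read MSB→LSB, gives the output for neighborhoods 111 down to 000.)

  ### -> .   bit 7 = 0  t=0,i=1
  ##. -> .   bit 6 = 0  t=0,i=3
  #.# -> .   bit 5 = 0  t=1,i=12
  #.. -> .   bit 4 = 0  t=0,i=4
  .## -> #   bit 3 = 1  t=0,i=0
  .#. -> .   bit 2 = 0  t=0,i=9
  ..# -> .   bit 1 = 0  t=0,i=8
  ... -> #   bit 0 = 1  t=0,i=5
  bits 00001001 = 9

9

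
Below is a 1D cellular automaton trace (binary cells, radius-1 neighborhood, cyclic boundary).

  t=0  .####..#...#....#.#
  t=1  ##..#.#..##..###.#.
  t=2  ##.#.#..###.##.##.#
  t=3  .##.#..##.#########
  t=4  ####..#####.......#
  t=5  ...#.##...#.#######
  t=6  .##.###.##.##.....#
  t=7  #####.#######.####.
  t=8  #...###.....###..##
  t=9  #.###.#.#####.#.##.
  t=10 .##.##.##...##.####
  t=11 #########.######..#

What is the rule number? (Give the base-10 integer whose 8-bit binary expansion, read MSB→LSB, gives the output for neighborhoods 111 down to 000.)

107

  [7] ### => .  t=0,i=2
  [6] ##. => #  t=0,i=4
  [5] #.# => #  t=0,i=0
  [4] #.. => .  t=0,i=5
  [3] .## => #  t=0,i=1
  [2] .#. => .  t=0,i=7
  [1] ..# => #  t=0,i=6
  [0] ... => #  t=0,i=9
  bits 01101011 = 107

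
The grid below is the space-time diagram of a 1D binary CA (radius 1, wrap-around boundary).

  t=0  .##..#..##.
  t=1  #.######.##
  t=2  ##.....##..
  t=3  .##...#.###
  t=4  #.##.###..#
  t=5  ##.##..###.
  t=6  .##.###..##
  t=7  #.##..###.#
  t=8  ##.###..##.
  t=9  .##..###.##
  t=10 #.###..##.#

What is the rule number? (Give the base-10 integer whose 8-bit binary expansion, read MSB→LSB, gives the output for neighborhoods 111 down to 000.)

118

  ###|.  b7=0 t=1,i=3
  ##.|#  b6=1 t=0,i=2
  #.#|#  b5=1 t=1,i=1
  #..|#  b4=1 t=0,i=3
  .##|.  b3=0 t=0,i=1
  .#.|#  b2=1 t=0,i=5
  ..#|#  b1=1 t=0,i=0
  ...|.  b0=0 t=2,i=3
  bits 01110110 = 118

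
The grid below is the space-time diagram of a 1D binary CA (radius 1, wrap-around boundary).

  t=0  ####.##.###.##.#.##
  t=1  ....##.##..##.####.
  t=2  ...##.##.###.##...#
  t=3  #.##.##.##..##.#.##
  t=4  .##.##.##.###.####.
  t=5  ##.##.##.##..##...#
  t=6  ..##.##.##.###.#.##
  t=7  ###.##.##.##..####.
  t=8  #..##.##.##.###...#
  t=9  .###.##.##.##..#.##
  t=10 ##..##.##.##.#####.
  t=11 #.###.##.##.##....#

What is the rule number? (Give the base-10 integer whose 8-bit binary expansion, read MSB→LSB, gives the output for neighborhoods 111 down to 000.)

  [7] ### => .  t=0,i=0
  [6] ##. => .  t=0,i=3
  [5] #.# => #  t=0,i=4
  [4] #.. => #  t=1,i=9
  [3] .## => #  t=0,i=5
  [2] .#. => #  t=0,i=15
  [1] ..# => #  t=1,i=3
  [0] ... => .  t=1,i=0
  bits 00111110 = 62

62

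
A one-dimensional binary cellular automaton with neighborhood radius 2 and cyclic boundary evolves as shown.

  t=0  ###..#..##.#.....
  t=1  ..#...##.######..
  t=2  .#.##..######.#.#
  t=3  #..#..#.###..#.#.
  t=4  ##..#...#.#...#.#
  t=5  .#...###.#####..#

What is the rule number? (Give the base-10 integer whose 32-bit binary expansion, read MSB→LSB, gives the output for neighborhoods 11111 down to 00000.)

  #####|#  b31=1 t=1,i=11
  ####.|.  b30=0 t=1,i=13
  ###.#|.  b29=0 t=2,i=12
  ###..|#  b28=1 t=0,i=2
  ##.##|#  b27=1 t=1,i=8
  ##.#.|#  b26=1 t=0,i=10
  ##..#|.  b25=0 t=0,i=3
  ##...|.  b24=0 t=1,i=15
  #.###|#  b23=1 t=1,i=9
  #.##.|#  b22=1 t=2,i=3
  #.#.#|.  b21=0 t=2,i=1
  #.#..|#  b20=1 t=0,i=11
  #..##|#  b19=1 t=0,i=7
  #..#.|.  b18=0 t=0,i=4
  #...#|#  b17=1 t=1,i=4
  #....|#  b16=1 t=0,i=13
  .####|#  b15=1 t=1,i=10
  .###.|.  b14=0 t=0,i=1
  .##.#|#  b13=1 t=0,i=9
  .##..|.  b12=0 t=2,i=4
  .#.##|.  b11=0 t=2,i=2
  .#.#.|#  b10=1 t=2,i=0
  .#..#|#  b9=1 t=0,i=6
  .#...|#  b8=1 t=0,i=12
  ..###|.  b7=0 t=0,i=0
  ..##.|.  b6=0 t=0,i=8
  ..#.#|.  b5=0 t=3,i=6
  ..#..|.  b4=0 t=0,i=5
  ...##|.  b3=0 t=0,i=16
  ...#.|#  b2=1 t=1,i=1
  ....#|.  b1=0 t=0,i=15
  .....|#  b0=1 t=0,i=14
  bits 10011100110110111010011100000101 = 2631640837

2631640837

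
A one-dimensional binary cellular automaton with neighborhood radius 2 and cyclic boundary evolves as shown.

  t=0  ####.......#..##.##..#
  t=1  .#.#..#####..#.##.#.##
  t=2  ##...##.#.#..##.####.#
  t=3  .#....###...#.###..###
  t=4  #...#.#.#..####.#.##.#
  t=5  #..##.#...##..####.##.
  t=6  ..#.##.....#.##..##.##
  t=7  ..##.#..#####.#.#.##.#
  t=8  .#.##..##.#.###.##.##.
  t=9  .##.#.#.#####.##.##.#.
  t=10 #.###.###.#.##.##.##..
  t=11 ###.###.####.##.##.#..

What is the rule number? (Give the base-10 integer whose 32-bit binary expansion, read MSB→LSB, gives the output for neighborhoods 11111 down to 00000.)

3165141159

  nb #####: next=#  (t=0,i=1, bit31=1)
  nb ####.: next=.  (t=0,i=2, bit30=0)
  nb ###.#: next=#  (t=2,i=19, bit29=1)
  nb ###..: next=#  (t=0,i=3, bit28=1)
  nb ##.##: next=#  (t=0,i=16, bit27=1)
  nb ##.#.: next=#  (t=1,i=0, bit26=1)
  nb ##..#: next=.  (t=0,i=19, bit25=0)
  nb ##...: next=.  (t=0,i=4, bit24=0)
  nb #.###: next=#  (t=2,i=16, bit23=1)
  nb #.##.: next=.  (t=0,i=17, bit22=0)
  nb #.#.#: next=#  (t=1,i=1, bit21=1)
  nb #.#..: next=.  (t=1,i=3, bit20=0)
  nb #..##: next=#  (t=0,i=13, bit19=1)
  nb #..#.: next=.  (t=1,i=12, bit18=0)
  nb #...#: next=.  (t=2,i=3, bit17=0)
  nb #....: next=.  (t=0,i=5, bit16=0)
  nb .####: next=.  (t=0,i=0, bit15=0)
  nb .###.: next=.  (t=2,i=0, bit14=0)
  nb .##.#: next=#  (t=0,i=15, bit13=1)
  nb .##..: next=#  (t=0,i=18, bit12=1)
  nb .#.##: next=#  (t=1,i=14, bit11=1)
  nb .#.#.: next=.  (t=1,i=2, bit10=0)
  nb .#..#: next=.  (t=0,i=12, bit9=0)
  nb .#...: next=.  (t=3,i=2, bit8=0)
  nb ..###: next=#  (t=0,i=21, bit7=1)
  nb ..##.: next=.  (t=0,i=14, bit6=0)
  nb ..#.#: next=#  (t=1,i=13, bit5=1)
  nb ..#..: next=.  (t=0,i=11, bit4=0)
  nb ...##: next=.  (t=2,i=4, bit3=0)
  nb ...#.: next=#  (t=0,i=10, bit2=1)
  nb ....#: next=#  (t=0,i=9, bit1=1)
  nb .....: next=#  (t=0,i=6, bit0=1)
  bits 10111100101010000011100010100111 = 3165141159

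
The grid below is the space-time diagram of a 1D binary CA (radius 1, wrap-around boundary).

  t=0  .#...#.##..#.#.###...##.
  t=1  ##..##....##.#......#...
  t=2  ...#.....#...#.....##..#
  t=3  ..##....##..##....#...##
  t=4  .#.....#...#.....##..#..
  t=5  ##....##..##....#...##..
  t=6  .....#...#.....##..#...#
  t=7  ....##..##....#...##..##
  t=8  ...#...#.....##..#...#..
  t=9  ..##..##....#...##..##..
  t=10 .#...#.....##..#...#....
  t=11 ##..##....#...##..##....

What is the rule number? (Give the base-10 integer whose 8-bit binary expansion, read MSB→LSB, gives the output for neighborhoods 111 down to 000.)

6

  ### -> .   bit 7 = 0  t=0,i=16
  ##. -> .   bit 6 = 0  t=0,i=8
  #.# -> .   bit 5 = 0  t=0,i=6
  #.. -> .   bit 4 = 0  t=0,i=2
  .## -> .   bit 3 = 0  t=0,i=7
  .#. -> #   bit 2 = 1  t=0,i=1
  ..# -> #   bit 1 = 1  t=0,i=0
  ... -> .   bit 0 = 0  t=0,i=3
  bits 00000110 = 6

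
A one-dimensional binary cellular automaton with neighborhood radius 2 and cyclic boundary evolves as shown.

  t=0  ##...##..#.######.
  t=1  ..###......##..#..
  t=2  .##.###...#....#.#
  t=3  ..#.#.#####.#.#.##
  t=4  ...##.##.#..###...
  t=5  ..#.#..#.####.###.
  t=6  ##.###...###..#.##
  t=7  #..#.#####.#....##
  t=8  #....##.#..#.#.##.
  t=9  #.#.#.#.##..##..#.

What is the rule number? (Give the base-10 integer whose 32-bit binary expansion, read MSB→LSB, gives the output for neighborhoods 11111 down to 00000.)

1371252380

  nb #####: next=.  (t=0,i=13, bit31=0)
  nb ####.: next=#  (t=0,i=15, bit30=1)
  nb ###.#: next=.  (t=0,i=16, bit29=0)
  nb ###..: next=#  (t=1,i=4, bit28=1)
  nb ##.##: next=.  (t=0,i=17, bit27=0)
  nb ##.#.: next=.  (t=3,i=11, bit26=0)
  nb ##..#: next=.  (t=0,i=7, bit25=0)
  nb ##...: next=#  (t=0,i=2, bit24=1)
  nb #.###: next=#  (t=0,i=11, bit23=1)
  nb #.##.: next=.  (t=0,i=0, bit22=0)
  nb #.#.#: next=#  (t=2,i=17, bit21=1)
  nb #.#..: next=#  (t=4,i=9, bit20=1)
  nb #..##: next=#  (t=4,i=11, bit19=1)
  nb #..#.: next=.  (t=0,i=8, bit18=0)
  nb #...#: next=#  (t=0,i=3, bit17=1)
  nb #....: next=#  (t=1,i=6, bit16=1)
  nb .####: next=#  (t=0,i=12, bit15=1)
  nb .###.: next=.  (t=1,i=3, bit14=0)
  nb .##.#: next=#  (t=2,i=2, bit13=1)
  nb .##..: next=.  (t=0,i=1, bit12=0)
  nb .#.##: next=.  (t=0,i=10, bit11=0)
  nb .#.#.: next=#  (t=2,i=16, bit10=1)
  nb .#..#: next=#  (t=4,i=10, bit9=1)
  nb .#...: next=.  (t=1,i=16, bit8=0)
  nb ..###: next=#  (t=1,i=2, bit7=1)
  nb ..##.: next=.  (t=0,i=5, bit6=0)
  nb ..#.#: next=.  (t=0,i=9, bit5=0)
  nb ..#..: next=#  (t=1,i=15, bit4=1)
  nb ...##: next=#  (t=0,i=4, bit3=1)
  nb ...#.: next=#  (t=2,i=9, bit2=1)
  nb ....#: next=.  (t=1,i=0, bit1=0)
  nb .....: next=.  (t=1,i=7, bit0=0)
  bits 01010001101110111010011010011100 = 1371252380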